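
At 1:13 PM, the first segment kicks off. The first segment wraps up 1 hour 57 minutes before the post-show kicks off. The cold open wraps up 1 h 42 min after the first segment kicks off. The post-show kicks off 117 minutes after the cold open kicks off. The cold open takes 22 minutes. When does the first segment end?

2:33 PM

The cold open ends at 1:13 PM + 102 min = 2:55 PM.
The cold open starts at 2:55 PM − 22 min = 2:33 PM.
The post-show starts at 2:33 PM + 117 min = 4:30 PM.
The first segment ends at 4:30 PM − 117 min = 2:33 PM.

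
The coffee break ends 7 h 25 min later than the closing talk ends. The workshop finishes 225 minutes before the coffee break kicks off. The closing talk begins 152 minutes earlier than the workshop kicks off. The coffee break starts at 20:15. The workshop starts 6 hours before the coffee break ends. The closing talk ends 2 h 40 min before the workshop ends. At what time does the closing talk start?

The workshop ends at 20:15 − 225 min = 16:30.
The closing talk ends at 16:30 − 160 min = 13:50.
The coffee break ends at 13:50 + 445 min = 21:15.
The workshop starts at 21:15 − 360 min = 15:15.
The closing talk starts at 15:15 − 152 min = 12:43.

12:43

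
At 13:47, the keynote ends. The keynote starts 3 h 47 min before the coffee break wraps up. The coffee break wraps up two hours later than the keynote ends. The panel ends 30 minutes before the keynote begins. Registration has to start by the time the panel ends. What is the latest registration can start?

11:30

The coffee break ends at 13:47 + 120 min = 15:47.
The keynote starts at 15:47 − 227 min = 12:00.
The panel ends at 12:00 − 30 min = 11:30.
Registration is bounded by the panel, so the latest it can start is 11:30.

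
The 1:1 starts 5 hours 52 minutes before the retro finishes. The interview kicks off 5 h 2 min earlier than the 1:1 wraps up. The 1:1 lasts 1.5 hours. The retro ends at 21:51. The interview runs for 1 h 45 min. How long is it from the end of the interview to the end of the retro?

7 hours 39 minutes

The 1:1 starts at 21:51 − 352 min = 15:59.
The 1:1 ends at 15:59 + 90 min = 17:29.
The interview starts at 17:29 − 302 min = 12:27.
The interview ends at 12:27 + 105 min = 14:12.
From 14:12 to 21:51 is 7 hours 39 minutes.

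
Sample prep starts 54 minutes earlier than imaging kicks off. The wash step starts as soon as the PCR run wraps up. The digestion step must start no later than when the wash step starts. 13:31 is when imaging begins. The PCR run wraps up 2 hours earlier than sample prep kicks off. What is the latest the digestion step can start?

10:37

Sample prep starts at 13:31 − 54 min = 12:37.
The PCR run ends at 12:37 − 120 min = 10:37.
So the wash step starts at 10:37.
The digestion step is bounded by the wash step, so the latest it can start is 10:37.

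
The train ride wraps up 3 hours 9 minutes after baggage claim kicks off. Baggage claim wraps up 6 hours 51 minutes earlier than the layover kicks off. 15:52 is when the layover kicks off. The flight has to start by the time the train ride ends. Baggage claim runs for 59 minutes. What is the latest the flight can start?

11:11

Baggage claim ends at 15:52 − 411 min = 09:01.
Baggage claim starts at 09:01 − 59 min = 08:02.
The train ride ends at 08:02 + 189 min = 11:11.
The flight is bounded by the train ride, so the latest it can start is 11:11.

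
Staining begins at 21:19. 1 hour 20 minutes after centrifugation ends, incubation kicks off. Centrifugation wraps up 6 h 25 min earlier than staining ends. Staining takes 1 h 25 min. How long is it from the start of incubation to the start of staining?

220 minutes

Staining ends at 21:19 + 85 min = 22:44.
Centrifugation ends at 22:44 − 385 min = 16:19.
Incubation starts at 16:19 + 80 min = 17:39.
From 17:39 to 21:19 is 220 minutes.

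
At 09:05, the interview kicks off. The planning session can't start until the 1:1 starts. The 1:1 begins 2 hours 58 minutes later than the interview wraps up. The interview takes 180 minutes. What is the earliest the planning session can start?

The interview ends at 09:05 + 180 min = 12:05.
The 1:1 starts at 12:05 + 178 min = 15:03.
The planning session is bounded by the 1:1, so the earliest it can start is 15:03.

15:03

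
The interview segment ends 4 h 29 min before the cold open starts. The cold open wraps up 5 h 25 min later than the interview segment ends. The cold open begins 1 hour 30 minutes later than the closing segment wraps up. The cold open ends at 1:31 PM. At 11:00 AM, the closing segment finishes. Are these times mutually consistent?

The cold open starts at 11:00 AM + 90 min = 12:30 PM.
The interview segment ends at 12:30 PM − 269 min = 8:01 AM.
The cold open ends at 8:01 AM + 325 min = 1:26 PM.
But the cold open is also said to end at 1:31 PM — a 5-minute conflict.

No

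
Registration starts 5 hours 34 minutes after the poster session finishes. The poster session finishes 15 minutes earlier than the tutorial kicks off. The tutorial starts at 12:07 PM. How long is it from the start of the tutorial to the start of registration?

The poster session ends at 12:07 PM − 15 min = 11:52 AM.
Registration starts at 11:52 AM + 334 min = 5:26 PM.
From 12:07 PM to 5:26 PM is 319 minutes.

319 minutes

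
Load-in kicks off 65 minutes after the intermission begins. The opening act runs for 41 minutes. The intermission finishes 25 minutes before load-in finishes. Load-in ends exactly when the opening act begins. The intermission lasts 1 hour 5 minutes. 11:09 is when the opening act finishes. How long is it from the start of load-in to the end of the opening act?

The opening act starts at 11:09 − 41 min = 10:28.
So load-in ends at 10:28.
The intermission ends at 10:28 − 25 min = 10:03.
The intermission starts at 10:03 − 65 min = 08:58.
Load-in starts at 08:58 + 65 min = 10:03.
From 10:03 to 11:09 is 1 hour 6 minutes.

1 hour 6 minutes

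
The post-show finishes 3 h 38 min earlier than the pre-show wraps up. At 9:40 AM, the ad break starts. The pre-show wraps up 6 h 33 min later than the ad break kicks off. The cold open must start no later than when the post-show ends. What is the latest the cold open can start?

12:35 PM

The pre-show ends at 9:40 AM + 393 min = 4:13 PM.
The post-show ends at 4:13 PM − 218 min = 12:35 PM.
The cold open is bounded by the post-show, so the latest it can start is 12:35 PM.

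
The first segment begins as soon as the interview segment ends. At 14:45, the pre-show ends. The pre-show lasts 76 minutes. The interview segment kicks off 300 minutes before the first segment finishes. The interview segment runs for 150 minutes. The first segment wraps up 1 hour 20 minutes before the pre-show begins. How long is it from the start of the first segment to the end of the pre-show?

The pre-show starts at 14:45 − 76 min = 13:29.
The first segment ends at 13:29 − 80 min = 12:09.
The interview segment starts at 12:09 − 300 min = 07:09.
The interview segment ends at 07:09 + 150 min = 09:39.
So the first segment starts at 09:39.
From 09:39 to 14:45 is 306 minutes.

306 minutes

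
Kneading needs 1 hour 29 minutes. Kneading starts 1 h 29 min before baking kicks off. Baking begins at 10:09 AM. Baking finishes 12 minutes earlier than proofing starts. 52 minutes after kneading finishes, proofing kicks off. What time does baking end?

Kneading starts at 10:09 AM − 89 min = 8:40 AM.
Kneading ends at 8:40 AM + 89 min = 10:09 AM.
Proofing starts at 10:09 AM + 52 min = 11:01 AM.
Baking ends at 11:01 AM − 12 min = 10:49 AM.

10:49 AM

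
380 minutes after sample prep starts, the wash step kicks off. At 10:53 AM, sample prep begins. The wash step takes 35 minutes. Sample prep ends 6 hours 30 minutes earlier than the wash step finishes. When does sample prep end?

The wash step starts at 10:53 AM + 380 min = 5:13 PM.
The wash step ends at 5:13 PM + 35 min = 5:48 PM.
Sample prep ends at 5:48 PM − 390 min = 11:18 AM.

11:18 AM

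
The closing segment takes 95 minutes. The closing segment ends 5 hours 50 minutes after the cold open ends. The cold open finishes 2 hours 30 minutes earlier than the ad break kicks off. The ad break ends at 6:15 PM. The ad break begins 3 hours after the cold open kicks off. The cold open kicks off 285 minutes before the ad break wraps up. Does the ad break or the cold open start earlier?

the cold open

The cold open starts at 6:15 PM − 285 min = 1:30 PM.
The ad break starts at 1:30 PM + 180 min = 4:30 PM.
The ad break starts at 4:30 PM and the cold open starts at 1:30 PM, so the cold open is first.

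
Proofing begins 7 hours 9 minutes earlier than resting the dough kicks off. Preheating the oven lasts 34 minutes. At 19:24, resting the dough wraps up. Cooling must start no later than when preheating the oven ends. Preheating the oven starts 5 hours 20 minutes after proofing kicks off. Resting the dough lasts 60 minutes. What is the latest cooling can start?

17:09

Resting the dough starts at 19:24 − 60 min = 18:24.
Proofing starts at 18:24 − 429 min = 11:15.
Preheating the oven starts at 11:15 + 320 min = 16:35.
Preheating the oven ends at 16:35 + 34 min = 17:09.
Cooling is bounded by preheating the oven, so the latest it can start is 17:09.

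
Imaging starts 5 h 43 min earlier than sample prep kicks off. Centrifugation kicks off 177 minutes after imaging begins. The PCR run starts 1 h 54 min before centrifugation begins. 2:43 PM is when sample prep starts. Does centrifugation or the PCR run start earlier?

the PCR run

Imaging starts at 2:43 PM − 343 min = 9:00 AM.
Centrifugation starts at 9:00 AM + 177 min = 11:57 AM.
The PCR run starts at 11:57 AM − 114 min = 10:03 AM.
Centrifugation starts at 11:57 AM and the PCR run starts at 10:03 AM, so the PCR run is first.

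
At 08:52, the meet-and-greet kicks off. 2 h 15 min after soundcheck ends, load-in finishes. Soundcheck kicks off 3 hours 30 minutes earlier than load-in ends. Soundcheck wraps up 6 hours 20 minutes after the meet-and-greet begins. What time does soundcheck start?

13:57

Soundcheck ends at 08:52 + 380 min = 15:12.
Load-in ends at 15:12 + 135 min = 17:27.
Soundcheck starts at 17:27 − 210 min = 13:57.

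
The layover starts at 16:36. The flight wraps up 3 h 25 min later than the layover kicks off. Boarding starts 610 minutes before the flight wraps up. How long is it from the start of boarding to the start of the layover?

405 minutes

The flight ends at 16:36 + 205 min = 20:01.
Boarding starts at 20:01 − 610 min = 09:51.
From 09:51 to 16:36 is 405 minutes.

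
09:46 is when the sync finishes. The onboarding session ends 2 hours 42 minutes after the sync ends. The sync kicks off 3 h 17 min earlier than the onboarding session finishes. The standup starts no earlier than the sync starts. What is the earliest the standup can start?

09:11

The onboarding session ends at 09:46 + 162 min = 12:28.
The sync starts at 12:28 − 197 min = 09:11.
The standup is bounded by the sync, so the earliest it can start is 09:11.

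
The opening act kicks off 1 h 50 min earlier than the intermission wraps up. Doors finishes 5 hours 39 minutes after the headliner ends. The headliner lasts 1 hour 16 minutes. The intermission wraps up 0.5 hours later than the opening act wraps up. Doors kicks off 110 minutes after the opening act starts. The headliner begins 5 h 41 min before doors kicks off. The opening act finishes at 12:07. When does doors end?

The intermission ends at 12:07 + 30 min = 12:37.
The opening act starts at 12:37 − 110 min = 10:47.
Doors starts at 10:47 + 110 min = 12:37.
The headliner starts at 12:37 − 341 min = 06:56.
The headliner ends at 06:56 + 76 min = 08:12.
Doors ends at 08:12 + 339 min = 13:51.

13:51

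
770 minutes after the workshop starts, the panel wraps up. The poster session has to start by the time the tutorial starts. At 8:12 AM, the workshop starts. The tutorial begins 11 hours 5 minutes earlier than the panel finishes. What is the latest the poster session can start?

9:57 AM

The panel ends at 8:12 AM + 770 min = 9:02 PM.
The tutorial starts at 9:02 PM − 665 min = 9:57 AM.
The poster session is bounded by the tutorial, so the latest it can start is 9:57 AM.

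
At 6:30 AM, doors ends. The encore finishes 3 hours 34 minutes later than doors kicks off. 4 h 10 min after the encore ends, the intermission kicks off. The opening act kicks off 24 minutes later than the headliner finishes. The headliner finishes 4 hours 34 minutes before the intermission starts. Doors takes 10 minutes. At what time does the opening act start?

9:54 AM

Doors starts at 6:30 AM − 10 min = 6:20 AM.
The encore ends at 6:20 AM + 214 min = 9:54 AM.
The intermission starts at 9:54 AM + 250 min = 2:04 PM.
The headliner ends at 2:04 PM − 274 min = 9:30 AM.
The opening act starts at 9:30 AM + 24 min = 9:54 AM.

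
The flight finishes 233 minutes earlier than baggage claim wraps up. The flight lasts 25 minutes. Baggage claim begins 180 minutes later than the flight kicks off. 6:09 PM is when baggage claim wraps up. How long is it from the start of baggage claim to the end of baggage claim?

The flight ends at 6:09 PM − 233 min = 2:16 PM.
The flight starts at 2:16 PM − 25 min = 1:51 PM.
Baggage claim starts at 1:51 PM + 180 min = 4:51 PM.
From 4:51 PM to 6:09 PM is 1 hour 18 minutes.

1 hour 18 minutes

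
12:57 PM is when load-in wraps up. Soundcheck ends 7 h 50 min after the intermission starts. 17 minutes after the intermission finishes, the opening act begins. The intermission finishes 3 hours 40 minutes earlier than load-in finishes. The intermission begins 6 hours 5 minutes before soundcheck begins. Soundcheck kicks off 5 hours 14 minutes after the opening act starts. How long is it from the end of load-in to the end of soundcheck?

The intermission ends at 12:57 PM − 220 min = 9:17 AM.
The opening act starts at 9:17 AM + 17 min = 9:34 AM.
Soundcheck starts at 9:34 AM + 314 min = 2:48 PM.
The intermission starts at 2:48 PM − 365 min = 8:43 AM.
Soundcheck ends at 8:43 AM + 470 min = 4:33 PM.
From 12:57 PM to 4:33 PM is 3 hours 36 minutes.

3 hours 36 minutes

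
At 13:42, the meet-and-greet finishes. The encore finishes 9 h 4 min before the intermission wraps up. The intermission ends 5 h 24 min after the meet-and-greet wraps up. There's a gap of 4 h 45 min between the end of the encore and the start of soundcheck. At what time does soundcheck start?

14:47

The intermission ends at 13:42 + 324 min = 19:06.
The encore ends at 19:06 − 544 min = 10:02.
Soundcheck starts at 10:02 + 285 min = 14:47.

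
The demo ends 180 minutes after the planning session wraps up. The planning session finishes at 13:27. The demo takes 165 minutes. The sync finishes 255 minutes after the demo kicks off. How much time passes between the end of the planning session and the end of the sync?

The demo ends at 13:27 + 180 min = 16:27.
The demo starts at 16:27 − 165 min = 13:42.
The sync ends at 13:42 + 255 min = 17:57.
From 13:27 to 17:57 is 270 minutes.

270 minutes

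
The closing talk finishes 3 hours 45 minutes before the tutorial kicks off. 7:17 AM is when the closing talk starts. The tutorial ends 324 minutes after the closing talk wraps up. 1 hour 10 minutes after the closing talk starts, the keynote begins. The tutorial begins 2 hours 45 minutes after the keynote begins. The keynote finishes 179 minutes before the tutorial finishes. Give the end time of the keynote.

The keynote starts at 7:17 AM + 70 min = 8:27 AM.
The tutorial starts at 8:27 AM + 165 min = 11:12 AM.
The closing talk ends at 11:12 AM − 225 min = 7:27 AM.
The tutorial ends at 7:27 AM + 324 min = 12:51 PM.
The keynote ends at 12:51 PM − 179 min = 9:52 AM.

9:52 AM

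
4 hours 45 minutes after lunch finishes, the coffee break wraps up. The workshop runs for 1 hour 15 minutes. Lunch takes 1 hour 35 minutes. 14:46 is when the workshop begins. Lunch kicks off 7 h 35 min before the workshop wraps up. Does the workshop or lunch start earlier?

The workshop ends at 14:46 + 75 min = 16:01.
Lunch starts at 16:01 − 455 min = 08:26.
The workshop starts at 14:46 and lunch starts at 08:26, so lunch is first.

lunch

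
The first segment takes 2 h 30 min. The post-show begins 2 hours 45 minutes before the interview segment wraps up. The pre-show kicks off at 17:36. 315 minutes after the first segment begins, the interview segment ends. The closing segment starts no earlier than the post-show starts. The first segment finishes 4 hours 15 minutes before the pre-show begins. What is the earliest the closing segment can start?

13:21

The first segment ends at 17:36 − 255 min = 13:21.
The first segment starts at 13:21 − 150 min = 10:51.
The interview segment ends at 10:51 + 315 min = 16:06.
The post-show starts at 16:06 − 165 min = 13:21.
The closing segment is bounded by the post-show, so the earliest it can start is 13:21.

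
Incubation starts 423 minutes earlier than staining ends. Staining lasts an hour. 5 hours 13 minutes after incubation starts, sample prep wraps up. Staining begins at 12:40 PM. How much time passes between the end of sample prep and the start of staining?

Staining ends at 12:40 PM + 60 min = 1:40 PM.
Incubation starts at 1:40 PM − 423 min = 6:37 AM.
Sample prep ends at 6:37 AM + 313 min = 11:50 AM.
From 11:50 AM to 12:40 PM is 50 minutes.

50 minutes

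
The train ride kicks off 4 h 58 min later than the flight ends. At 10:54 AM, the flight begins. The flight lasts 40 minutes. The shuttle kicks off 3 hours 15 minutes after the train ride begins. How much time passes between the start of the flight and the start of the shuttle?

8 hours 53 minutes

The flight ends at 10:54 AM + 40 min = 11:34 AM.
The train ride starts at 11:34 AM + 298 min = 4:32 PM.
The shuttle starts at 4:32 PM + 195 min = 7:47 PM.
From 10:54 AM to 7:47 PM is 8 hours 53 minutes.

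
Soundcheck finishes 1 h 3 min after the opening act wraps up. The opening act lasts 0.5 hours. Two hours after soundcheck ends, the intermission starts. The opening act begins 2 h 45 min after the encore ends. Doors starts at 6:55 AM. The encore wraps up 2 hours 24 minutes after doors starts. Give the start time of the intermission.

The encore ends at 6:55 AM + 144 min = 9:19 AM.
The opening act starts at 9:19 AM + 165 min = 12:04 PM.
The opening act ends at 12:04 PM + 30 min = 12:34 PM.
Soundcheck ends at 12:34 PM + 63 min = 1:37 PM.
The intermission starts at 1:37 PM + 120 min = 3:37 PM.

3:37 PM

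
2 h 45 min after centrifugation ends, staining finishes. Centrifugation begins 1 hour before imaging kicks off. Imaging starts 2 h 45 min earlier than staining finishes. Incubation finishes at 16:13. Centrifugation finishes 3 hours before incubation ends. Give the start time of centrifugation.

12:13

Centrifugation ends at 16:13 − 180 min = 13:13.
Staining ends at 13:13 + 165 min = 15:58.
Imaging starts at 15:58 − 165 min = 13:13.
Centrifugation starts at 13:13 − 60 min = 12:13.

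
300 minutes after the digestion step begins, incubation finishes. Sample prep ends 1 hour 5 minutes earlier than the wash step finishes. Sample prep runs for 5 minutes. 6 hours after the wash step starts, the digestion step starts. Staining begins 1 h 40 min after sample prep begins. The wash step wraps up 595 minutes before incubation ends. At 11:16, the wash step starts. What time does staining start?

The digestion step starts at 11:16 + 360 min = 17:16.
Incubation ends at 17:16 + 300 min = 22:16.
The wash step ends at 22:16 − 595 min = 12:21.
Sample prep ends at 12:21 − 65 min = 11:16.
Sample prep starts at 11:16 − 5 min = 11:11.
Staining starts at 11:11 + 100 min = 12:51.

12:51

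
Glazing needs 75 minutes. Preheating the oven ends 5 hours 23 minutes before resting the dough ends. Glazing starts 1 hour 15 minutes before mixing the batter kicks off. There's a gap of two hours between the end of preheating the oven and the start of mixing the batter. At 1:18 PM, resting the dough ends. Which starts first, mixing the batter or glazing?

glazing

Preheating the oven ends at 1:18 PM − 323 min = 7:55 AM.
Mixing the batter starts at 7:55 AM + 120 min = 9:55 AM.
Glazing starts at 9:55 AM − 75 min = 8:40 AM.
Mixing the batter starts at 9:55 AM and glazing starts at 8:40 AM, so glazing is first.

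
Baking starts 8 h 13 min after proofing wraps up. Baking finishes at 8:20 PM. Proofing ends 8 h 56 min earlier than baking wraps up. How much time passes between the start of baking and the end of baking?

Proofing ends at 8:20 PM − 536 min = 11:24 AM.
Baking starts at 11:24 AM + 493 min = 7:37 PM.
From 7:37 PM to 8:20 PM is 43 minutes.

43 minutes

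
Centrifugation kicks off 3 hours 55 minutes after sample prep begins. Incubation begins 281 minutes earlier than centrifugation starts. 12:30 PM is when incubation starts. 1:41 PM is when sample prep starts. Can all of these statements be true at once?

Centrifugation starts at 1:41 PM + 235 min = 5:36 PM.
Incubation starts at 5:36 PM − 281 min = 12:55 PM.
But incubation is also said to start at 12:30 PM — a 25-minute conflict.

No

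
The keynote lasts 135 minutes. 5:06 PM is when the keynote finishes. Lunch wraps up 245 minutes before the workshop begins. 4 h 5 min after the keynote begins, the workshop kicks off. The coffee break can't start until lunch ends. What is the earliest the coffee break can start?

The keynote starts at 5:06 PM − 135 min = 2:51 PM.
The workshop starts at 2:51 PM + 245 min = 6:56 PM.
Lunch ends at 6:56 PM − 245 min = 2:51 PM.
The coffee break is bounded by lunch, so the earliest it can start is 2:51 PM.

2:51 PM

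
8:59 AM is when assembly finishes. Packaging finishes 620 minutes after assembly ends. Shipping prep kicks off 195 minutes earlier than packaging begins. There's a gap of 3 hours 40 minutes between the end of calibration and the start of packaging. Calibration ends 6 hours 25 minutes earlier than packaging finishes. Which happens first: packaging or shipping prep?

Packaging ends at 8:59 AM + 620 min = 7:19 PM.
Calibration ends at 7:19 PM − 385 min = 12:54 PM.
Packaging starts at 12:54 PM + 220 min = 4:34 PM.
Shipping prep starts at 4:34 PM − 195 min = 1:19 PM.
Packaging starts at 4:34 PM and shipping prep starts at 1:19 PM, so shipping prep is first.

shipping prep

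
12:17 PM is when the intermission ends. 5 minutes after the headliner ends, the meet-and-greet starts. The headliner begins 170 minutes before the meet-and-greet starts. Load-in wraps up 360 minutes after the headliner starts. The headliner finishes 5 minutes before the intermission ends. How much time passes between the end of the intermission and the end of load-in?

3 h 10 min

The headliner ends at 12:17 PM − 5 min = 12:12 PM.
The meet-and-greet starts at 12:12 PM + 5 min = 12:17 PM.
The headliner starts at 12:17 PM − 170 min = 9:27 AM.
Load-in ends at 9:27 AM + 360 min = 3:27 PM.
From 12:17 PM to 3:27 PM is 3 h 10 min.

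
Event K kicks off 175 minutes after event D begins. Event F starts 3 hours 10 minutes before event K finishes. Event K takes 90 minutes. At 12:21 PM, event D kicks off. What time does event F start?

1:36 PM

Event K starts at 12:21 PM + 175 min = 3:16 PM.
Event K ends at 3:16 PM + 90 min = 4:46 PM.
Event F starts at 4:46 PM − 190 min = 1:36 PM.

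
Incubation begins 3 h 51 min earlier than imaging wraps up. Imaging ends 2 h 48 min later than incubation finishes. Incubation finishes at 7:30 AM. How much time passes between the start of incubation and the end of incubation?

1 h 3 min

Imaging ends at 7:30 AM + 168 min = 10:18 AM.
Incubation starts at 10:18 AM − 231 min = 6:27 AM.
From 6:27 AM to 7:30 AM is 1 h 3 min.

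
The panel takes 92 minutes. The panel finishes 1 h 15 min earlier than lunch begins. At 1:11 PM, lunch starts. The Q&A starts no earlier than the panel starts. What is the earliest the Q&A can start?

10:24 AM

The panel ends at 1:11 PM − 75 min = 11:56 AM.
The panel starts at 11:56 AM − 92 min = 10:24 AM.
The Q&A is bounded by the panel, so the earliest it can start is 10:24 AM.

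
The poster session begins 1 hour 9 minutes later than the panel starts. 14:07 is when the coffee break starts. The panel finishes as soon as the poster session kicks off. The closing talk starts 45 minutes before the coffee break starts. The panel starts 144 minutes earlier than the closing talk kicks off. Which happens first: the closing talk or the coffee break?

the closing talk

The closing talk starts at 14:07 − 45 min = 13:22.
The closing talk starts at 13:22 and the coffee break starts at 14:07, so the closing talk is first.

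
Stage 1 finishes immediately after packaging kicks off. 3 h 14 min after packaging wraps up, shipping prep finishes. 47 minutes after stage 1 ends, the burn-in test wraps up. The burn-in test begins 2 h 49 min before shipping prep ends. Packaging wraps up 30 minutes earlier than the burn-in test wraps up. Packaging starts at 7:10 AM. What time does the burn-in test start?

7:52 AM

Stage 1 ends at 7:10 AM.
The burn-in test ends at 7:10 AM + 47 min = 7:57 AM.
Packaging ends at 7:57 AM − 30 min = 7:27 AM.
Shipping prep ends at 7:27 AM + 194 min = 10:41 AM.
The burn-in test starts at 10:41 AM − 169 min = 7:52 AM.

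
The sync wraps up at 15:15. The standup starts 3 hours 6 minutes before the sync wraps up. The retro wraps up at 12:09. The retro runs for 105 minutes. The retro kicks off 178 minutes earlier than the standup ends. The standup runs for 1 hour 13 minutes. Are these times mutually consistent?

Yes

The standup starts at 15:15 − 186 min = 12:09.
The standup ends at 12:09 + 73 min = 13:22.
The retro starts at 13:22 − 178 min = 10:24.
The retro ends at 10:24 + 105 min = 12:09.
That matches the stated 12:09, so the schedule is consistent.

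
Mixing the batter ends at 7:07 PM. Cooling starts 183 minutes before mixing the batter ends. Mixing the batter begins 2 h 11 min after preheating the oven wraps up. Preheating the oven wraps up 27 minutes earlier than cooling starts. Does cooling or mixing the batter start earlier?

Cooling starts at 7:07 PM − 183 min = 4:04 PM.
Preheating the oven ends at 4:04 PM − 27 min = 3:37 PM.
Mixing the batter starts at 3:37 PM + 131 min = 5:48 PM.
Cooling starts at 4:04 PM and mixing the batter starts at 5:48 PM, so cooling is first.

cooling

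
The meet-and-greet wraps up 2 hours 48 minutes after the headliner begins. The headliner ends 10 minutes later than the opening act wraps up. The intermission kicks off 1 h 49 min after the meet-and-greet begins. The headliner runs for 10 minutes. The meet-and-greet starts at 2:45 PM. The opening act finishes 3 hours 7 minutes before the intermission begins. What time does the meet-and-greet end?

4:15 PM

The intermission starts at 2:45 PM + 109 min = 4:34 PM.
The opening act ends at 4:34 PM − 187 min = 1:27 PM.
The headliner ends at 1:27 PM + 10 min = 1:37 PM.
The headliner starts at 1:37 PM − 10 min = 1:27 PM.
The meet-and-greet ends at 1:27 PM + 168 min = 4:15 PM.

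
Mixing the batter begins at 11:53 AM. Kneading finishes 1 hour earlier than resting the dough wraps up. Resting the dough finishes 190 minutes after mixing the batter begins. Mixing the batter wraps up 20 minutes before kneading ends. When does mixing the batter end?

Resting the dough ends at 11:53 AM + 190 min = 3:03 PM.
Kneading ends at 3:03 PM − 60 min = 2:03 PM.
Mixing the batter ends at 2:03 PM − 20 min = 1:43 PM.

1:43 PM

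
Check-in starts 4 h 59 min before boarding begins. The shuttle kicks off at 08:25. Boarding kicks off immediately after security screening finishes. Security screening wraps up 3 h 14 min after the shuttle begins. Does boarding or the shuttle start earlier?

Security screening ends at 08:25 + 194 min = 11:39.
So boarding starts at 11:39.
Boarding starts at 11:39 and the shuttle starts at 08:25, so the shuttle is first.

the shuttle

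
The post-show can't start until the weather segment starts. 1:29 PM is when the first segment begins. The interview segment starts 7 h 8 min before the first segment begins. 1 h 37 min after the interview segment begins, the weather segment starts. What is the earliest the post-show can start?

The interview segment starts at 1:29 PM − 428 min = 6:21 AM.
The weather segment starts at 6:21 AM + 97 min = 7:58 AM.
The post-show is bounded by the weather segment, so the earliest it can start is 7:58 AM.

7:58 AM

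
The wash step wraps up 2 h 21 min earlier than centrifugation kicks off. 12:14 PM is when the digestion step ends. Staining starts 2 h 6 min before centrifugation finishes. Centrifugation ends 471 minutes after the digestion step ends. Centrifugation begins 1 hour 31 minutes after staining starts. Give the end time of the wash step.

5:09 PM

Centrifugation ends at 12:14 PM + 471 min = 8:05 PM.
Staining starts at 8:05 PM − 126 min = 5:59 PM.
Centrifugation starts at 5:59 PM + 91 min = 7:30 PM.
The wash step ends at 7:30 PM − 141 min = 5:09 PM.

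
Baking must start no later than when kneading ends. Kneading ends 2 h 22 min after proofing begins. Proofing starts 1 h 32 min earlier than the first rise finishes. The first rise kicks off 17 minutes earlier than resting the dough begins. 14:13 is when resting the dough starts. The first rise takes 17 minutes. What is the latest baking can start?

The first rise starts at 14:13 − 17 min = 13:56.
The first rise ends at 13:56 + 17 min = 14:13.
Proofing starts at 14:13 − 92 min = 12:41.
Kneading ends at 12:41 + 142 min = 15:03.
Baking is bounded by kneading, so the latest it can start is 15:03.

15:03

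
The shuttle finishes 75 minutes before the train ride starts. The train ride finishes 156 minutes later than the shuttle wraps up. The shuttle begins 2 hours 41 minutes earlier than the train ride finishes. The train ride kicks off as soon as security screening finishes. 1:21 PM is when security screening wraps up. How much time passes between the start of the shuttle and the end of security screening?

1 hour 20 minutes

The train ride starts at 1:21 PM.
The shuttle ends at 1:21 PM − 75 min = 12:06 PM.
The train ride ends at 12:06 PM + 156 min = 2:42 PM.
The shuttle starts at 2:42 PM − 161 min = 12:01 PM.
From 12:01 PM to 1:21 PM is 1 hour 20 minutes.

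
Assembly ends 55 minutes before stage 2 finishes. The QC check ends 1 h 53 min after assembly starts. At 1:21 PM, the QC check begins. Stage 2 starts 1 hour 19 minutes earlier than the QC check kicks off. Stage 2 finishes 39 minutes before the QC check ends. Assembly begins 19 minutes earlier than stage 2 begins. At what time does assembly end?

12:02 PM

Stage 2 starts at 1:21 PM − 79 min = 12:02 PM.
Assembly starts at 12:02 PM − 19 min = 11:43 AM.
The QC check ends at 11:43 AM + 113 min = 1:36 PM.
Stage 2 ends at 1:36 PM − 39 min = 12:57 PM.
Assembly ends at 12:57 PM − 55 min = 12:02 PM.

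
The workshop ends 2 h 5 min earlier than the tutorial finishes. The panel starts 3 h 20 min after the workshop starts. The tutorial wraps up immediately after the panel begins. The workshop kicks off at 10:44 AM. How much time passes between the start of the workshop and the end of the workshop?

75 minutes

The panel starts at 10:44 AM + 200 min = 2:04 PM.
So the tutorial ends at 2:04 PM.
The workshop ends at 2:04 PM − 125 min = 11:59 AM.
From 10:44 AM to 11:59 AM is 75 minutes.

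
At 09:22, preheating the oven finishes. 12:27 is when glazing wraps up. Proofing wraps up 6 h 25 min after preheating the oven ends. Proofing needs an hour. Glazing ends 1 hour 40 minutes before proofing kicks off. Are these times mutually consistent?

Proofing ends at 09:22 + 385 min = 15:47.
Proofing starts at 15:47 − 60 min = 14:47.
Glazing ends at 14:47 − 100 min = 13:07.
But glazing is also said to end at 12:27 — a 40-minute conflict.

No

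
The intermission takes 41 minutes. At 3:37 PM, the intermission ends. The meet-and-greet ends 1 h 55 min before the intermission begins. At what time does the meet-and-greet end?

The intermission starts at 3:37 PM − 41 min = 2:56 PM.
The meet-and-greet ends at 2:56 PM − 115 min = 1:01 PM.

1:01 PM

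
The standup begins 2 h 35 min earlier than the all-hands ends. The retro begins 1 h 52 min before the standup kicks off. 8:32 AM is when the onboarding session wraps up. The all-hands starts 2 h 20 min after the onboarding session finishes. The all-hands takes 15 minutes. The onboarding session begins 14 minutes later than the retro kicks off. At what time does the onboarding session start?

6:54 AM

The all-hands starts at 8:32 AM + 140 min = 10:52 AM.
The all-hands ends at 10:52 AM + 15 min = 11:07 AM.
The standup starts at 11:07 AM − 155 min = 8:32 AM.
The retro starts at 8:32 AM − 112 min = 6:40 AM.
The onboarding session starts at 6:40 AM + 14 min = 6:54 AM.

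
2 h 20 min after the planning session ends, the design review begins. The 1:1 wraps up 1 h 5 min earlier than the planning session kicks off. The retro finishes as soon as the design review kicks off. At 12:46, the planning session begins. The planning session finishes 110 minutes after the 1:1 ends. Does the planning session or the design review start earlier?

the planning session

The 1:1 ends at 12:46 − 65 min = 11:41.
The planning session ends at 11:41 + 110 min = 13:31.
The design review starts at 13:31 + 140 min = 15:51.
The planning session starts at 12:46 and the design review starts at 15:51, so the planning session is first.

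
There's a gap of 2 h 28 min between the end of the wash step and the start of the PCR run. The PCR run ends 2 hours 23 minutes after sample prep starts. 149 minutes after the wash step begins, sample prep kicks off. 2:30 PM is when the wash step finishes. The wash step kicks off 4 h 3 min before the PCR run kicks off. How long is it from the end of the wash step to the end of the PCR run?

3 h 17 min

The PCR run starts at 2:30 PM + 148 min = 4:58 PM.
The wash step starts at 4:58 PM − 243 min = 12:55 PM.
Sample prep starts at 12:55 PM + 149 min = 3:24 PM.
The PCR run ends at 3:24 PM + 143 min = 5:47 PM.
From 2:30 PM to 5:47 PM is 3 h 17 min.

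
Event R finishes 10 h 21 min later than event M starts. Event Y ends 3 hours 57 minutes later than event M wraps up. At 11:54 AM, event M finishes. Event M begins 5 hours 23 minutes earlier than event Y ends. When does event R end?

8:49 PM

Event Y ends at 11:54 AM + 237 min = 3:51 PM.
Event M starts at 3:51 PM − 323 min = 10:28 AM.
Event R ends at 10:28 AM + 621 min = 8:49 PM.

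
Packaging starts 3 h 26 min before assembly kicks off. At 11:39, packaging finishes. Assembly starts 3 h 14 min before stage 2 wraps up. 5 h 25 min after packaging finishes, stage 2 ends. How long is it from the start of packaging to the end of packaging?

Stage 2 ends at 11:39 + 325 min = 17:04.
Assembly starts at 17:04 − 194 min = 13:50.
Packaging starts at 13:50 − 206 min = 10:24.
From 10:24 to 11:39 is 75 minutes.

75 minutes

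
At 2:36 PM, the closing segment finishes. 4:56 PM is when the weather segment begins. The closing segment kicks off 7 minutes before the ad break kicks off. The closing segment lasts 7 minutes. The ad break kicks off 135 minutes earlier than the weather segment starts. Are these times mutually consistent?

The ad break starts at 4:56 PM − 135 min = 2:41 PM.
The closing segment starts at 2:41 PM − 7 min = 2:34 PM.
The closing segment ends at 2:34 PM + 7 min = 2:41 PM.
But the closing segment is also said to end at 2:36 PM — a 5-minute conflict.

No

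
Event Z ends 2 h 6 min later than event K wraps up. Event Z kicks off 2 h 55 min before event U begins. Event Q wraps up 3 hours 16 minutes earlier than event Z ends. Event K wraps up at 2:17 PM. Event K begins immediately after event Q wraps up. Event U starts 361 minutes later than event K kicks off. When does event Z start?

4:13 PM

Event Z ends at 2:17 PM + 126 min = 4:23 PM.
Event Q ends at 4:23 PM − 196 min = 1:07 PM.
So event K starts at 1:07 PM.
Event U starts at 1:07 PM + 361 min = 7:08 PM.
Event Z starts at 7:08 PM − 175 min = 4:13 PM.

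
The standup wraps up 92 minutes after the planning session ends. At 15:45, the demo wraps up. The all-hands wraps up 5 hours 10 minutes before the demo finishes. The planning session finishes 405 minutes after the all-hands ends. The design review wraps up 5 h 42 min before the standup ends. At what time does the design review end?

13:10

The all-hands ends at 15:45 − 310 min = 10:35.
The planning session ends at 10:35 + 405 min = 17:20.
The standup ends at 17:20 + 92 min = 18:52.
The design review ends at 18:52 − 342 min = 13:10.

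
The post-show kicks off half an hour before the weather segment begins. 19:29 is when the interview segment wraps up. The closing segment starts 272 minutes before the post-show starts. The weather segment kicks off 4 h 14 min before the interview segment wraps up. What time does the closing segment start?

10:13

The weather segment starts at 19:29 − 254 min = 15:15.
The post-show starts at 15:15 − 30 min = 14:45.
The closing segment starts at 14:45 − 272 min = 10:13.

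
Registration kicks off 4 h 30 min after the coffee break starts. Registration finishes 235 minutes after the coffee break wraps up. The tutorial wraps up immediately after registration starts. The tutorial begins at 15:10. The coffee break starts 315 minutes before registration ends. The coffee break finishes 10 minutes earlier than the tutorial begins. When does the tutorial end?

18:10

The coffee break ends at 15:10 − 10 min = 15:00.
Registration ends at 15:00 + 235 min = 18:55.
The coffee break starts at 18:55 − 315 min = 13:40.
Registration starts at 13:40 + 270 min = 18:10.
So the tutorial ends at 18:10.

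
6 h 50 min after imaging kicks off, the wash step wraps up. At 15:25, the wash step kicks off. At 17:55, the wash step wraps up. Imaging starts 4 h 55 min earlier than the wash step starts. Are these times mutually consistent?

No

Imaging starts at 15:25 − 295 min = 10:30.
The wash step ends at 10:30 + 410 min = 17:20.
But the wash step is also said to end at 17:55 — a 35-minute conflict.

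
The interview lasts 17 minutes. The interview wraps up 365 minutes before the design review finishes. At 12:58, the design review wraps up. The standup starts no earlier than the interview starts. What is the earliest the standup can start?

The interview ends at 12:58 − 365 min = 06:53.
The interview starts at 06:53 − 17 min = 06:36.
The standup is bounded by the interview, so the earliest it can start is 06:36.

06:36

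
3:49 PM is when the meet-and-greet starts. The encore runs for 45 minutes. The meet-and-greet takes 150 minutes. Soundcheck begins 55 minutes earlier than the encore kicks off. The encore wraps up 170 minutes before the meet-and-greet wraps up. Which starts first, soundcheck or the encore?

The meet-and-greet ends at 3:49 PM + 150 min = 6:19 PM.
The encore ends at 6:19 PM − 170 min = 3:29 PM.
The encore starts at 3:29 PM − 45 min = 2:44 PM.
Soundcheck starts at 2:44 PM − 55 min = 1:49 PM.
Soundcheck starts at 1:49 PM and the encore starts at 2:44 PM, so soundcheck is first.

soundcheck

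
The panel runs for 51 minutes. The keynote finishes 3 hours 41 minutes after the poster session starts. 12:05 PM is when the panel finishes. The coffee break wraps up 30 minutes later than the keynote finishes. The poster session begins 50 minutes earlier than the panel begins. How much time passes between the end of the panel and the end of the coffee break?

The panel starts at 12:05 PM − 51 min = 11:14 AM.
The poster session starts at 11:14 AM − 50 min = 10:24 AM.
The keynote ends at 10:24 AM + 221 min = 2:05 PM.
The coffee break ends at 2:05 PM + 30 min = 2:35 PM.
From 12:05 PM to 2:35 PM is 2 hours 30 minutes.

2 hours 30 minutes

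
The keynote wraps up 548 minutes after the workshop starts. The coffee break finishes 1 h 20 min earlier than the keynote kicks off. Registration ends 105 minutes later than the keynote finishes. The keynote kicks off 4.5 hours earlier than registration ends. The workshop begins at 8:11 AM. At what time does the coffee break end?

The keynote ends at 8:11 AM + 548 min = 5:19 PM.
Registration ends at 5:19 PM + 105 min = 7:04 PM.
The keynote starts at 7:04 PM − 270 min = 2:34 PM.
The coffee break ends at 2:34 PM − 80 min = 1:14 PM.

1:14 PM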